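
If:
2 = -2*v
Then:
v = -1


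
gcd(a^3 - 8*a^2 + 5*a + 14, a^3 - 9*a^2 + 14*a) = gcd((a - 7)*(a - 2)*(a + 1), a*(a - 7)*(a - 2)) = a^2 - 9*a + 14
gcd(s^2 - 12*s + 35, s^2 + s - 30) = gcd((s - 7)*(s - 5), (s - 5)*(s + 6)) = s - 5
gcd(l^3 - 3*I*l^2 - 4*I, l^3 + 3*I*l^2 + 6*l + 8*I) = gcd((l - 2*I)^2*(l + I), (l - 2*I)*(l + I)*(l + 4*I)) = l^2 - I*l + 2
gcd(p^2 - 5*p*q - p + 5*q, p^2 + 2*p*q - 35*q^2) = p - 5*q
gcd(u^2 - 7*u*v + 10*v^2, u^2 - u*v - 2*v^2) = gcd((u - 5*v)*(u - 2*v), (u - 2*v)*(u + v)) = u - 2*v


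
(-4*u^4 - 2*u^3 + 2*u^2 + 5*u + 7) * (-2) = 8*u^4 + 4*u^3 - 4*u^2 - 10*u - 14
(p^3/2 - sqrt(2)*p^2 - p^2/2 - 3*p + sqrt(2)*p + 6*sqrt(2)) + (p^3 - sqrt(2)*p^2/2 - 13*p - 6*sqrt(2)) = 3*p^3/2 - 3*sqrt(2)*p^2/2 - p^2/2 - 16*p + sqrt(2)*p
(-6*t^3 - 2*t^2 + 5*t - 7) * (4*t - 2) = -24*t^4 + 4*t^3 + 24*t^2 - 38*t + 14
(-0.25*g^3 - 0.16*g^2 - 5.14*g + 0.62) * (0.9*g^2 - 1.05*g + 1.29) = -0.225*g^5 + 0.1185*g^4 - 4.7805*g^3 + 5.7486*g^2 - 7.2816*g + 0.7998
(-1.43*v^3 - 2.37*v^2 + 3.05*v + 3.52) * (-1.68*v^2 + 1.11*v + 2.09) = 2.4024*v^5 + 2.3943*v^4 - 10.7434*v^3 - 7.4814*v^2 + 10.2817*v + 7.3568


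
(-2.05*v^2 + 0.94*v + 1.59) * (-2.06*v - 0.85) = 4.223*v^3 - 0.1939*v^2 - 4.0744*v - 1.3515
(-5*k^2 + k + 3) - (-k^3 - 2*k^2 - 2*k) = k^3 - 3*k^2 + 3*k + 3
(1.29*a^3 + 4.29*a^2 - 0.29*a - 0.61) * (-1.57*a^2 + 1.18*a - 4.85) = -2.0253*a^5 - 5.2131*a^4 - 0.739*a^3 - 20.191*a^2 + 0.6867*a + 2.9585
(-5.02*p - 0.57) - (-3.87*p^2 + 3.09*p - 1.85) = 3.87*p^2 - 8.11*p + 1.28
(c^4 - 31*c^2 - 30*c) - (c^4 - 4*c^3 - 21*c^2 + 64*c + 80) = 4*c^3 - 10*c^2 - 94*c - 80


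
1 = 1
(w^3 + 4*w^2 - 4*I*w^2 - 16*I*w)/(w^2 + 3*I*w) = (w^2 + 4*w*(1 - I) - 16*I)/(w + 3*I)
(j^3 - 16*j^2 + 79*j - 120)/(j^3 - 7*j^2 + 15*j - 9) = (j^2 - 13*j + 40)/(j^2 - 4*j + 3)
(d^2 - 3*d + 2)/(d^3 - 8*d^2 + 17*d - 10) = 1/(d - 5)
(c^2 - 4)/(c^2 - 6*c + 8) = (c + 2)/(c - 4)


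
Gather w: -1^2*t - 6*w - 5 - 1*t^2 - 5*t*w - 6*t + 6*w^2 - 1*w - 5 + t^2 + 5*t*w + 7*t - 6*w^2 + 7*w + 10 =0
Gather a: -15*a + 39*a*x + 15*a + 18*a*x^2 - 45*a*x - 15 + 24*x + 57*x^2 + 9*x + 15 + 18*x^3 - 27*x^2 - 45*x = a*(18*x^2 - 6*x) + 18*x^3 + 30*x^2 - 12*x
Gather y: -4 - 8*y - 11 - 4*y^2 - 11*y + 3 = -4*y^2 - 19*y - 12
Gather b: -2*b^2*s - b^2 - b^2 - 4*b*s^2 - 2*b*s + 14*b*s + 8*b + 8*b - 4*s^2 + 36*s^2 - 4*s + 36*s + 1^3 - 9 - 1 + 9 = b^2*(-2*s - 2) + b*(-4*s^2 + 12*s + 16) + 32*s^2 + 32*s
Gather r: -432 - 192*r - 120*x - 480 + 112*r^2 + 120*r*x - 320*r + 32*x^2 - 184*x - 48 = 112*r^2 + r*(120*x - 512) + 32*x^2 - 304*x - 960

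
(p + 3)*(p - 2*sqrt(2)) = p^2 - 2*sqrt(2)*p + 3*p - 6*sqrt(2)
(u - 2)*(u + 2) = u^2 - 4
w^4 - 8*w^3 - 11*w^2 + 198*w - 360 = (w - 6)*(w - 4)*(w - 3)*(w + 5)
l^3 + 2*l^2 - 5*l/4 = l*(l - 1/2)*(l + 5/2)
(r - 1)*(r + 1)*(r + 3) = r^3 + 3*r^2 - r - 3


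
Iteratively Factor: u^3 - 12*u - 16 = (u + 2)*(u^2 - 2*u - 8) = (u + 2)^2*(u - 4)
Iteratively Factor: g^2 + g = (g + 1)*(g)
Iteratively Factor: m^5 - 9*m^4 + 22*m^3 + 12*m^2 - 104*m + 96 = (m - 4)*(m^4 - 5*m^3 + 2*m^2 + 20*m - 24) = (m - 4)*(m + 2)*(m^3 - 7*m^2 + 16*m - 12) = (m - 4)*(m - 3)*(m + 2)*(m^2 - 4*m + 4) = (m - 4)*(m - 3)*(m - 2)*(m + 2)*(m - 2)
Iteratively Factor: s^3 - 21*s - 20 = (s + 4)*(s^2 - 4*s - 5) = (s - 5)*(s + 4)*(s + 1)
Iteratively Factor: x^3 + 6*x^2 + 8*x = (x)*(x^2 + 6*x + 8) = x*(x + 4)*(x + 2)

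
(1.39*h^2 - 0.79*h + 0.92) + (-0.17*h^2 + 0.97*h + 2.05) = 1.22*h^2 + 0.18*h + 2.97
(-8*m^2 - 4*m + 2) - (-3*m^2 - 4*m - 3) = 5 - 5*m^2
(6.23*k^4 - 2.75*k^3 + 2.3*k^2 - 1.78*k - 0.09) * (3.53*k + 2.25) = 21.9919*k^5 + 4.31*k^4 + 1.9315*k^3 - 1.1084*k^2 - 4.3227*k - 0.2025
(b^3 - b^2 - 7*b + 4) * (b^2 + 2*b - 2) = b^5 + b^4 - 11*b^3 - 8*b^2 + 22*b - 8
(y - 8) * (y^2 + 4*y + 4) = y^3 - 4*y^2 - 28*y - 32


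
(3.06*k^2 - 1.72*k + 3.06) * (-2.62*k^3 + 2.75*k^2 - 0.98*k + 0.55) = -8.0172*k^5 + 12.9214*k^4 - 15.746*k^3 + 11.7836*k^2 - 3.9448*k + 1.683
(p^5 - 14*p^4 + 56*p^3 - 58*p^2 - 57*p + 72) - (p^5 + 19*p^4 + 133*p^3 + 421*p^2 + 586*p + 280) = -33*p^4 - 77*p^3 - 479*p^2 - 643*p - 208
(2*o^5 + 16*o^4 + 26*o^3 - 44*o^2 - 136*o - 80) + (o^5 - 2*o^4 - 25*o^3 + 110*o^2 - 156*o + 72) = 3*o^5 + 14*o^4 + o^3 + 66*o^2 - 292*o - 8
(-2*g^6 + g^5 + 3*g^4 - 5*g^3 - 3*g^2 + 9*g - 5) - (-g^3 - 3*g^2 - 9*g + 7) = -2*g^6 + g^5 + 3*g^4 - 4*g^3 + 18*g - 12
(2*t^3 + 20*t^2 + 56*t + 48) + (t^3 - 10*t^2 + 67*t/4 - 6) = 3*t^3 + 10*t^2 + 291*t/4 + 42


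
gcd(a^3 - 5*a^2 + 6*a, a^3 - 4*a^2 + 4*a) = a^2 - 2*a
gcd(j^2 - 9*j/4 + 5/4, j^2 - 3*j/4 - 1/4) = j - 1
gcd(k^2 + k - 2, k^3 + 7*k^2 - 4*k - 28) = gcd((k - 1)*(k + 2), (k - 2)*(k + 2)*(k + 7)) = k + 2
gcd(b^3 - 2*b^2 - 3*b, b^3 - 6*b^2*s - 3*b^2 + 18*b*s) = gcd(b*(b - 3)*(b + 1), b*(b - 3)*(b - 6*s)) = b^2 - 3*b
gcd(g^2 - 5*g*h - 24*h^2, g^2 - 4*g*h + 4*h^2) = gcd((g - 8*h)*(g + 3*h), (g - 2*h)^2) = 1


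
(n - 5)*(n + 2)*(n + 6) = n^3 + 3*n^2 - 28*n - 60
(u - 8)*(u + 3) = u^2 - 5*u - 24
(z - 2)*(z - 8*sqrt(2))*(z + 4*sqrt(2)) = z^3 - 4*sqrt(2)*z^2 - 2*z^2 - 64*z + 8*sqrt(2)*z + 128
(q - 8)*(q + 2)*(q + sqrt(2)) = q^3 - 6*q^2 + sqrt(2)*q^2 - 16*q - 6*sqrt(2)*q - 16*sqrt(2)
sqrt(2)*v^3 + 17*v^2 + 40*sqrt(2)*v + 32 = (v + 4*sqrt(2))^2*(sqrt(2)*v + 1)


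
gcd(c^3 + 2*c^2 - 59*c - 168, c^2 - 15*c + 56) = c - 8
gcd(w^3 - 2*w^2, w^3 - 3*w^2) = w^2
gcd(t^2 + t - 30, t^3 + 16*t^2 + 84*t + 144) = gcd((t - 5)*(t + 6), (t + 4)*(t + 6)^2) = t + 6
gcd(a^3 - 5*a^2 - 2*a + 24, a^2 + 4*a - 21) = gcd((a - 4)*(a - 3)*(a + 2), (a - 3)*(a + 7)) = a - 3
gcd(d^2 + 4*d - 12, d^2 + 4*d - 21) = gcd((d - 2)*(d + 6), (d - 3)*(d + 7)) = 1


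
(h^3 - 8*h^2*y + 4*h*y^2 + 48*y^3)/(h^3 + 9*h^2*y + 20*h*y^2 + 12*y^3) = (h^2 - 10*h*y + 24*y^2)/(h^2 + 7*h*y + 6*y^2)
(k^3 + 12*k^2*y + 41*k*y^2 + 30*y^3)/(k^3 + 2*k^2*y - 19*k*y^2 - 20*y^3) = (-k - 6*y)/(-k + 4*y)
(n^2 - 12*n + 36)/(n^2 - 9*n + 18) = (n - 6)/(n - 3)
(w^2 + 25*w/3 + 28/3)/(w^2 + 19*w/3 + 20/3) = (w + 7)/(w + 5)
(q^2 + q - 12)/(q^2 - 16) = (q - 3)/(q - 4)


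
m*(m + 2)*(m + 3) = m^3 + 5*m^2 + 6*m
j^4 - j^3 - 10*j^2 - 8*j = j*(j - 4)*(j + 1)*(j + 2)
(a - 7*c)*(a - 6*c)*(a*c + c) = a^3*c - 13*a^2*c^2 + a^2*c + 42*a*c^3 - 13*a*c^2 + 42*c^3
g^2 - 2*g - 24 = (g - 6)*(g + 4)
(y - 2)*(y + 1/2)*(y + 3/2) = y^3 - 13*y/4 - 3/2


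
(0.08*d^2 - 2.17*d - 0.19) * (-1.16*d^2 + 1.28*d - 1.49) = -0.0928*d^4 + 2.6196*d^3 - 2.6764*d^2 + 2.9901*d + 0.2831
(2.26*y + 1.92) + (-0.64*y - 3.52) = 1.62*y - 1.6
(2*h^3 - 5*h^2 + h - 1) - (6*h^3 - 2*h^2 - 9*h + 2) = -4*h^3 - 3*h^2 + 10*h - 3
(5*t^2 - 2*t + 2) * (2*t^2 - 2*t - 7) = 10*t^4 - 14*t^3 - 27*t^2 + 10*t - 14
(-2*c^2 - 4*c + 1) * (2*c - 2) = -4*c^3 - 4*c^2 + 10*c - 2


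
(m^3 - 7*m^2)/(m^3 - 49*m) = m/(m + 7)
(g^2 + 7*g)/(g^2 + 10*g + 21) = g/(g + 3)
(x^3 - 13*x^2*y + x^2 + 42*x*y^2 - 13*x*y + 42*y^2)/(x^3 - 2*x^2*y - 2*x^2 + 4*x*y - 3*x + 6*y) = (x^2 - 13*x*y + 42*y^2)/(x^2 - 2*x*y - 3*x + 6*y)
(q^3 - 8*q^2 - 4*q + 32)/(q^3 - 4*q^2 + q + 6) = (q^2 - 6*q - 16)/(q^2 - 2*q - 3)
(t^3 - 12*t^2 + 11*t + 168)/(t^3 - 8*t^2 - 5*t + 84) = (t - 8)/(t - 4)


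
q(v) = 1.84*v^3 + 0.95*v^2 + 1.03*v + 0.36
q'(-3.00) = 45.01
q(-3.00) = -43.86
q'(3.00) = 56.41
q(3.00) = 61.68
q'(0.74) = 5.46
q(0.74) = 2.39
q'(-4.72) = 115.04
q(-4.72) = -176.82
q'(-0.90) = 3.79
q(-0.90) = -1.14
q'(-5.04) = 131.67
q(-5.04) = -216.26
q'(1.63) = 18.79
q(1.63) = 12.53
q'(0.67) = 4.78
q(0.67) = 2.03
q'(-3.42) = 59.10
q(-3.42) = -65.65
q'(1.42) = 14.86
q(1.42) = 9.01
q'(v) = 5.52*v^2 + 1.9*v + 1.03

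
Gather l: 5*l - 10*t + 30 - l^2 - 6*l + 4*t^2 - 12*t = -l^2 - l + 4*t^2 - 22*t + 30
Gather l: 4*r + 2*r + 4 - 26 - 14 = 6*r - 36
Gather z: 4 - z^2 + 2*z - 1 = -z^2 + 2*z + 3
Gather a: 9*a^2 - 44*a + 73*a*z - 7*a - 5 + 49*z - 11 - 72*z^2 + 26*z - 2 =9*a^2 + a*(73*z - 51) - 72*z^2 + 75*z - 18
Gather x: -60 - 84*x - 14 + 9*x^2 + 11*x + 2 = 9*x^2 - 73*x - 72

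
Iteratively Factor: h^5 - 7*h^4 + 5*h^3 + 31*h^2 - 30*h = (h - 3)*(h^4 - 4*h^3 - 7*h^2 + 10*h) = h*(h - 3)*(h^3 - 4*h^2 - 7*h + 10) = h*(h - 3)*(h + 2)*(h^2 - 6*h + 5) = h*(h - 3)*(h - 1)*(h + 2)*(h - 5)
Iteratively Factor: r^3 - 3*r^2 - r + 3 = (r - 1)*(r^2 - 2*r - 3) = (r - 1)*(r + 1)*(r - 3)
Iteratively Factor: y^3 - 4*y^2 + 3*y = (y)*(y^2 - 4*y + 3) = y*(y - 1)*(y - 3)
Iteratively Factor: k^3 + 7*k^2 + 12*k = (k)*(k^2 + 7*k + 12) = k*(k + 4)*(k + 3)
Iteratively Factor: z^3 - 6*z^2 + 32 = (z - 4)*(z^2 - 2*z - 8) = (z - 4)^2*(z + 2)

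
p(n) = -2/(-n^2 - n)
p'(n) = -2*(2*n + 1)/(-n^2 - n)^2 = 2*(-2*n - 1)/(n^2*(n + 1)^2)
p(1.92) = 0.36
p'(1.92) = -0.31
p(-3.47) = 0.23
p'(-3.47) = 0.16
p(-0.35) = -8.79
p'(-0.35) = -11.59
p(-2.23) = 0.73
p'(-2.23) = 0.92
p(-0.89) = -20.43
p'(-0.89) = 162.76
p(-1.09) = 20.39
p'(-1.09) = 245.23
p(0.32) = 4.73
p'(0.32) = -18.38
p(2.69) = 0.20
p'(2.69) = -0.13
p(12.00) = 0.01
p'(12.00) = 0.00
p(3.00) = 0.17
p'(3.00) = -0.10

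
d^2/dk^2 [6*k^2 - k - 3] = 12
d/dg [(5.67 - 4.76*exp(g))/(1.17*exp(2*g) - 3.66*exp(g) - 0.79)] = (5.5692*exp(2*g) - 13.2678*exp(g) + 24.5126)*exp(g)/(1.3689*exp(4*g) - 8.5644*exp(3*g) + 11.547*exp(2*g) + 5.7828*exp(g) + 0.6241)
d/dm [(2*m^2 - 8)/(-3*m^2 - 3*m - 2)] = 2*(-3*m^2 - 28*m - 12)/(9*m^4 + 18*m^3 + 21*m^2 + 12*m + 4)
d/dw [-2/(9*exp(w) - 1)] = 18*exp(w)/(9*exp(w) - 1)^2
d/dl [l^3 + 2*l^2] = l*(3*l + 4)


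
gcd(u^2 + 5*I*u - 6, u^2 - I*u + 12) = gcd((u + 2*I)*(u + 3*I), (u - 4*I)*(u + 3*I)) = u + 3*I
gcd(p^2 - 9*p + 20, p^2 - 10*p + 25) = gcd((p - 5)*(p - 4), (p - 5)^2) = p - 5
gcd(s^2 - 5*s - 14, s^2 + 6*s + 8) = s + 2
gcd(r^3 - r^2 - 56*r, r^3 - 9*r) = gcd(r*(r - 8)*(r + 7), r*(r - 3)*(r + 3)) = r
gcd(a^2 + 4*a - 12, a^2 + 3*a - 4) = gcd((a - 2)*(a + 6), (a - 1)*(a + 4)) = 1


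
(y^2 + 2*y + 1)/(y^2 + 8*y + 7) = (y + 1)/(y + 7)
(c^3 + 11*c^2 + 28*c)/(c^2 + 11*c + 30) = c*(c^2 + 11*c + 28)/(c^2 + 11*c + 30)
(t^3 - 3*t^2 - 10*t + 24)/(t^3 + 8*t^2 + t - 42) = (t - 4)/(t + 7)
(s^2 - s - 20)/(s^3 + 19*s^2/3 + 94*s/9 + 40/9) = 9*(s - 5)/(9*s^2 + 21*s + 10)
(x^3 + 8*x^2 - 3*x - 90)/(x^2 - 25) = (x^2 + 3*x - 18)/(x - 5)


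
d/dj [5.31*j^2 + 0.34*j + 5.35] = 10.62*j + 0.34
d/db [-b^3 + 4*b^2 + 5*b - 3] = -3*b^2 + 8*b + 5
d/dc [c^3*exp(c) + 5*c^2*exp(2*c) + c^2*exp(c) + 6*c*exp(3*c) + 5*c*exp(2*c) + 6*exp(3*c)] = (c^3 + 10*c^2*exp(c) + 4*c^2 + 18*c*exp(2*c) + 20*c*exp(c) + 2*c + 24*exp(2*c) + 5*exp(c))*exp(c)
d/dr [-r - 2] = -1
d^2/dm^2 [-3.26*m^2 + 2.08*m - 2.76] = -6.52000000000000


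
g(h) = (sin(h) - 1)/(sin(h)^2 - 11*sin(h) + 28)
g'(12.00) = 0.01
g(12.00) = -0.04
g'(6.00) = 0.02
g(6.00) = -0.04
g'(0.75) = 0.03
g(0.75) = -0.02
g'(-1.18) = 0.00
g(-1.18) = -0.05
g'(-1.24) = 0.00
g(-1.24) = -0.05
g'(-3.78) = -0.03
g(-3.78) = -0.02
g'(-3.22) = -0.02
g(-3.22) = -0.03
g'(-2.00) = -0.00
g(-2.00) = -0.05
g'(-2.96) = -0.02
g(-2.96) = -0.04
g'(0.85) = 0.03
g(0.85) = -0.01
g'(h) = (-2*sin(h)*cos(h) + 11*cos(h))*(sin(h) - 1)/(sin(h)^2 - 11*sin(h) + 28)^2 + cos(h)/(sin(h)^2 - 11*sin(h) + 28)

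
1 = 1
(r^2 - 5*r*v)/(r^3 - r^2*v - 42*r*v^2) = (-r + 5*v)/(-r^2 + r*v + 42*v^2)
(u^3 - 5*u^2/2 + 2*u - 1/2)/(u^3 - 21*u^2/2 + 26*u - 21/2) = (u^2 - 2*u + 1)/(u^2 - 10*u + 21)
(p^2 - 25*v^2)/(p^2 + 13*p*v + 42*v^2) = (p^2 - 25*v^2)/(p^2 + 13*p*v + 42*v^2)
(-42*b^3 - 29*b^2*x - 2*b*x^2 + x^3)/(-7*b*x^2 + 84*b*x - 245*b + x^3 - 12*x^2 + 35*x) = (6*b^2 + 5*b*x + x^2)/(x^2 - 12*x + 35)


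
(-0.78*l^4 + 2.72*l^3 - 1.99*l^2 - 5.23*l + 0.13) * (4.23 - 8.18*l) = 6.3804*l^5 - 25.549*l^4 + 27.7838*l^3 + 34.3637*l^2 - 23.1863*l + 0.5499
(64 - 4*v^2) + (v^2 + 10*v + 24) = -3*v^2 + 10*v + 88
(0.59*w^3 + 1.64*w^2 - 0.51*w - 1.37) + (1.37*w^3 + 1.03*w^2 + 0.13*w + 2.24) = 1.96*w^3 + 2.67*w^2 - 0.38*w + 0.87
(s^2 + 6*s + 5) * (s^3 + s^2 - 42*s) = s^5 + 7*s^4 - 31*s^3 - 247*s^2 - 210*s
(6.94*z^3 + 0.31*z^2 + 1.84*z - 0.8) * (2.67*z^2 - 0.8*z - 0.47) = 18.5298*z^5 - 4.7243*z^4 + 1.403*z^3 - 3.7537*z^2 - 0.2248*z + 0.376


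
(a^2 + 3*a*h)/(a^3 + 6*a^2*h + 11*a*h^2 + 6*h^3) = a/(a^2 + 3*a*h + 2*h^2)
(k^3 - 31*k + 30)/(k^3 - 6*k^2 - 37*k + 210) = (k - 1)/(k - 7)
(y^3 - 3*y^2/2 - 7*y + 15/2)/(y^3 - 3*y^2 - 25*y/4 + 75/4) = 2*(y - 1)/(2*y - 5)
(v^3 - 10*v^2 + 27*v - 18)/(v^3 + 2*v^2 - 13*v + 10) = (v^2 - 9*v + 18)/(v^2 + 3*v - 10)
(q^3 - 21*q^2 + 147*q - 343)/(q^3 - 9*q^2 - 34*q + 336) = (q^2 - 14*q + 49)/(q^2 - 2*q - 48)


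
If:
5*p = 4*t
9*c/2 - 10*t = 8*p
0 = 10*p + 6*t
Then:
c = 0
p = 0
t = 0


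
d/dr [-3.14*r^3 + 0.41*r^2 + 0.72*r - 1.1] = -9.42*r^2 + 0.82*r + 0.72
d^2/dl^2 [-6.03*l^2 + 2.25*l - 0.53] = -12.0600000000000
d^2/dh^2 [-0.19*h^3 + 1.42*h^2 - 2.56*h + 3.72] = 2.84 - 1.14*h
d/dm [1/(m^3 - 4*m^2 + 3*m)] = (-3*m^2 + 8*m - 3)/(m^2*(m^2 - 4*m + 3)^2)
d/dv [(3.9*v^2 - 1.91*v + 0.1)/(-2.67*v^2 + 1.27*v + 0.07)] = (-0.146699999999999*v^2 + 1.08*v - 0.2607)/(7.1289*v^4 - 6.7818*v^3 + 1.2391*v^2 + 0.1778*v + 0.0049)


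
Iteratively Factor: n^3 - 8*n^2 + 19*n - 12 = (n - 4)*(n^2 - 4*n + 3) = (n - 4)*(n - 3)*(n - 1)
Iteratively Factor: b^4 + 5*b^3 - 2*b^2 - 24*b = (b)*(b^3 + 5*b^2 - 2*b - 24) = b*(b + 3)*(b^2 + 2*b - 8) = b*(b + 3)*(b + 4)*(b - 2)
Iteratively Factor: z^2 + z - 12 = (z - 3)*(z + 4)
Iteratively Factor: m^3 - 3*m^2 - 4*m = (m)*(m^2 - 3*m - 4) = m*(m + 1)*(m - 4)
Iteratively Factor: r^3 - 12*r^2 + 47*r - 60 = (r - 4)*(r^2 - 8*r + 15) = (r - 5)*(r - 4)*(r - 3)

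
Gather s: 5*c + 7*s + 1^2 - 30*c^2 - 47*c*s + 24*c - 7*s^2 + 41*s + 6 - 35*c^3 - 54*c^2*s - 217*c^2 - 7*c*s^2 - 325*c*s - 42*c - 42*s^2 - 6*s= -35*c^3 - 247*c^2 - 13*c + s^2*(-7*c - 49) + s*(-54*c^2 - 372*c + 42) + 7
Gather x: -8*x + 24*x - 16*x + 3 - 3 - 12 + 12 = 0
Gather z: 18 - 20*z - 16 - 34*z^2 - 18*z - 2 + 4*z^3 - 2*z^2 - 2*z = 4*z^3 - 36*z^2 - 40*z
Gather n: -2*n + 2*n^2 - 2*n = 2*n^2 - 4*n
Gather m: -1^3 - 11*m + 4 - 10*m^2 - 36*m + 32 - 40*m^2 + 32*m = -50*m^2 - 15*m + 35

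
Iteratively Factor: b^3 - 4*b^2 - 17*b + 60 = (b - 3)*(b^2 - b - 20) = (b - 3)*(b + 4)*(b - 5)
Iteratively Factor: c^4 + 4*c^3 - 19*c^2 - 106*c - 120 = (c + 3)*(c^3 + c^2 - 22*c - 40) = (c + 2)*(c + 3)*(c^2 - c - 20) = (c + 2)*(c + 3)*(c + 4)*(c - 5)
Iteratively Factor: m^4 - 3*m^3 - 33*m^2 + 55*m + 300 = (m - 5)*(m^3 + 2*m^2 - 23*m - 60) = (m - 5)^2*(m^2 + 7*m + 12) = (m - 5)^2*(m + 4)*(m + 3)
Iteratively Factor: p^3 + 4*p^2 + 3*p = (p + 1)*(p^2 + 3*p) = (p + 1)*(p + 3)*(p)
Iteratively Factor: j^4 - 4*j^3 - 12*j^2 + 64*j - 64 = (j - 4)*(j^3 - 12*j + 16) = (j - 4)*(j - 2)*(j^2 + 2*j - 8) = (j - 4)*(j - 2)*(j + 4)*(j - 2)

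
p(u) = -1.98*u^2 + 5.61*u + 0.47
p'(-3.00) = 17.49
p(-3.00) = -34.18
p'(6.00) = -18.15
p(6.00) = -37.15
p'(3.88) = -9.75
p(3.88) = -7.57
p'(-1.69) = 12.30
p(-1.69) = -14.67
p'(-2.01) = 13.57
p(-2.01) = -18.81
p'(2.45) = -4.09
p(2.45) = 2.33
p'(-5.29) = 26.56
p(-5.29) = -84.62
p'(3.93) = -9.95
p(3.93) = -8.06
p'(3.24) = -7.22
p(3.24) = -2.14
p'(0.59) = 3.27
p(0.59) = 3.09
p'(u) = 5.61 - 3.96*u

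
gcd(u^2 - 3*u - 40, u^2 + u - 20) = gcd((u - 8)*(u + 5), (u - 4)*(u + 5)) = u + 5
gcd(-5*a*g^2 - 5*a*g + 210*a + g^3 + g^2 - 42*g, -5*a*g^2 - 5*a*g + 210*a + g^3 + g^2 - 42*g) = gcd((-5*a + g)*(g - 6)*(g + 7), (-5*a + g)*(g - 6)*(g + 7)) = 5*a*g^2 + 5*a*g - 210*a - g^3 - g^2 + 42*g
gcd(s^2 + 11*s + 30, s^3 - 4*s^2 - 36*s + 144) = s + 6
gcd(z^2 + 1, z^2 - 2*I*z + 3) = z + I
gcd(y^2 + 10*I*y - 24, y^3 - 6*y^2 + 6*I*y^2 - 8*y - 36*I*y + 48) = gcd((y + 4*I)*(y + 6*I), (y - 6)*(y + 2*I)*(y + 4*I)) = y + 4*I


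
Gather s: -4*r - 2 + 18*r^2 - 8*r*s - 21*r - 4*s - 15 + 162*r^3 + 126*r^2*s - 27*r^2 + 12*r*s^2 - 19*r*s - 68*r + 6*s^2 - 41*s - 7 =162*r^3 - 9*r^2 - 93*r + s^2*(12*r + 6) + s*(126*r^2 - 27*r - 45) - 24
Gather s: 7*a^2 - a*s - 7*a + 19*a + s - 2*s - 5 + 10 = 7*a^2 + 12*a + s*(-a - 1) + 5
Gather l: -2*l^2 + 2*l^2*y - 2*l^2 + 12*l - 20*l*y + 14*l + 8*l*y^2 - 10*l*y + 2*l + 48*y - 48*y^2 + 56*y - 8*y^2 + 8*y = l^2*(2*y - 4) + l*(8*y^2 - 30*y + 28) - 56*y^2 + 112*y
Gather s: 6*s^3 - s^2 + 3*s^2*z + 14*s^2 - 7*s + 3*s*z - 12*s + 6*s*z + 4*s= 6*s^3 + s^2*(3*z + 13) + s*(9*z - 15)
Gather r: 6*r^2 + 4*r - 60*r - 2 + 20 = 6*r^2 - 56*r + 18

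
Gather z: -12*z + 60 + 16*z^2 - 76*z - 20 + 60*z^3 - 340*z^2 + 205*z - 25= 60*z^3 - 324*z^2 + 117*z + 15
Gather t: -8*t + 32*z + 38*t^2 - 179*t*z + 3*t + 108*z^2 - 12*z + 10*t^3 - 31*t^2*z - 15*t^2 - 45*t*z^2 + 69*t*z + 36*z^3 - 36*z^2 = 10*t^3 + t^2*(23 - 31*z) + t*(-45*z^2 - 110*z - 5) + 36*z^3 + 72*z^2 + 20*z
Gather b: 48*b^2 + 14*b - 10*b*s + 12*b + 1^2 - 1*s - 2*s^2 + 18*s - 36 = 48*b^2 + b*(26 - 10*s) - 2*s^2 + 17*s - 35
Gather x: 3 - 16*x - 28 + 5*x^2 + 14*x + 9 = 5*x^2 - 2*x - 16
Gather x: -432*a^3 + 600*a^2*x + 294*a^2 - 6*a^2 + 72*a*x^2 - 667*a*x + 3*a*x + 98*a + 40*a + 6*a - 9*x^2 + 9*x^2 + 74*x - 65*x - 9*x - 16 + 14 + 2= -432*a^3 + 288*a^2 + 72*a*x^2 + 144*a + x*(600*a^2 - 664*a)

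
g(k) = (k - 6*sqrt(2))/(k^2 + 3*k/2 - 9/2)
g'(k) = (-2*k - 3/2)*(k - 6*sqrt(2))/(k^2 + 3*k/2 - 9/2)^2 + 1/(k^2 + 3*k/2 - 9/2) = 2*(2*k^2 + 3*k - (k - 6*sqrt(2))*(4*k + 3) - 9)/(2*k^2 + 3*k - 9)^2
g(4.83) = -0.14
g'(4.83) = 0.10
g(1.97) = -2.79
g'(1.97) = 6.92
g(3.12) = -0.54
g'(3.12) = 0.52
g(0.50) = 2.28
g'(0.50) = 1.34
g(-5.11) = -0.97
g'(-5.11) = -0.54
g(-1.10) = 1.94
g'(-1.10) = -0.48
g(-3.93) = -2.46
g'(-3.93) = -2.90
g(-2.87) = 19.99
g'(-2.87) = -150.94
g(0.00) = 1.89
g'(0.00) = 0.41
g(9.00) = 0.01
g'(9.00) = 0.01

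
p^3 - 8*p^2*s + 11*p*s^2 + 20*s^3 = (p - 5*s)*(p - 4*s)*(p + s)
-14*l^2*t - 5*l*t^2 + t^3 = t*(-7*l + t)*(2*l + t)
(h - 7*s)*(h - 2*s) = h^2 - 9*h*s + 14*s^2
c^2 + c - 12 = (c - 3)*(c + 4)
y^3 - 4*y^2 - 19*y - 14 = (y - 7)*(y + 1)*(y + 2)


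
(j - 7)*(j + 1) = j^2 - 6*j - 7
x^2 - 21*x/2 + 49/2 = (x - 7)*(x - 7/2)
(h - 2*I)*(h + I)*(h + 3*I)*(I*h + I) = I*h^4 - 2*h^3 + I*h^3 - 2*h^2 + 5*I*h^2 - 6*h + 5*I*h - 6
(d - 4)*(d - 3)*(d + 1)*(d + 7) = d^4 + d^3 - 37*d^2 + 47*d + 84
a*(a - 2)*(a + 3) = a^3 + a^2 - 6*a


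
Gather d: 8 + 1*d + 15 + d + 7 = 2*d + 30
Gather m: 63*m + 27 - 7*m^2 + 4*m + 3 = -7*m^2 + 67*m + 30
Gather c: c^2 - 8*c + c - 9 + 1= c^2 - 7*c - 8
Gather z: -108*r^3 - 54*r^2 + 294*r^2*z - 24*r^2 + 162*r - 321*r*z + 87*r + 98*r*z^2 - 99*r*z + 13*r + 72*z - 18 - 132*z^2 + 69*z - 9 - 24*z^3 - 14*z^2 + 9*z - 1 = -108*r^3 - 78*r^2 + 262*r - 24*z^3 + z^2*(98*r - 146) + z*(294*r^2 - 420*r + 150) - 28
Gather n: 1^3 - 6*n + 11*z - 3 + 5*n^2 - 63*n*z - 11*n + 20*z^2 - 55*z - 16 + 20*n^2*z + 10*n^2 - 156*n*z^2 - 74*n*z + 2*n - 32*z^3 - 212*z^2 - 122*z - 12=n^2*(20*z + 15) + n*(-156*z^2 - 137*z - 15) - 32*z^3 - 192*z^2 - 166*z - 30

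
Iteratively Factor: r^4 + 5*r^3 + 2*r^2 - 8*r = (r + 4)*(r^3 + r^2 - 2*r) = (r - 1)*(r + 4)*(r^2 + 2*r) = (r - 1)*(r + 2)*(r + 4)*(r)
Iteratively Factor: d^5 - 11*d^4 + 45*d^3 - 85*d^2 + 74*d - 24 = (d - 2)*(d^4 - 9*d^3 + 27*d^2 - 31*d + 12) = (d - 3)*(d - 2)*(d^3 - 6*d^2 + 9*d - 4) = (d - 4)*(d - 3)*(d - 2)*(d^2 - 2*d + 1) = (d - 4)*(d - 3)*(d - 2)*(d - 1)*(d - 1)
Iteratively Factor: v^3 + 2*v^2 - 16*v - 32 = (v + 4)*(v^2 - 2*v - 8) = (v + 2)*(v + 4)*(v - 4)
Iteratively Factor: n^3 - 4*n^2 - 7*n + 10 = (n + 2)*(n^2 - 6*n + 5) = (n - 1)*(n + 2)*(n - 5)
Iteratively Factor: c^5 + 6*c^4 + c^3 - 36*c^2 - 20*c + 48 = (c - 1)*(c^4 + 7*c^3 + 8*c^2 - 28*c - 48) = (c - 1)*(c + 3)*(c^3 + 4*c^2 - 4*c - 16) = (c - 1)*(c + 3)*(c + 4)*(c^2 - 4) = (c - 1)*(c + 2)*(c + 3)*(c + 4)*(c - 2)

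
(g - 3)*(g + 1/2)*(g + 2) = g^3 - g^2/2 - 13*g/2 - 3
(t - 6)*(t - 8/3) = t^2 - 26*t/3 + 16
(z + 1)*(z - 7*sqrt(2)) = z^2 - 7*sqrt(2)*z + z - 7*sqrt(2)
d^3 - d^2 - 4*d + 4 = (d - 2)*(d - 1)*(d + 2)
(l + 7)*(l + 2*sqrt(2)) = l^2 + 2*sqrt(2)*l + 7*l + 14*sqrt(2)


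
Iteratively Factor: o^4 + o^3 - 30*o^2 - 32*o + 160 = (o - 5)*(o^3 + 6*o^2 - 32) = (o - 5)*(o + 4)*(o^2 + 2*o - 8) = (o - 5)*(o + 4)^2*(o - 2)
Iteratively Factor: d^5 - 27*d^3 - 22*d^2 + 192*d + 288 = (d + 3)*(d^4 - 3*d^3 - 18*d^2 + 32*d + 96) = (d + 3)^2*(d^3 - 6*d^2 + 32) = (d - 4)*(d + 3)^2*(d^2 - 2*d - 8) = (d - 4)^2*(d + 3)^2*(d + 2)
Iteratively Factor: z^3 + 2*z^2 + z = (z + 1)*(z^2 + z) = z*(z + 1)*(z + 1)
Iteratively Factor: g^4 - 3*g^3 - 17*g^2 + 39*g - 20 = (g - 1)*(g^3 - 2*g^2 - 19*g + 20) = (g - 5)*(g - 1)*(g^2 + 3*g - 4) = (g - 5)*(g - 1)*(g + 4)*(g - 1)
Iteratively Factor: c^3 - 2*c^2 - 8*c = (c + 2)*(c^2 - 4*c) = c*(c + 2)*(c - 4)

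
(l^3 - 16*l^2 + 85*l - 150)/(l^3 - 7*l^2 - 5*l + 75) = (l - 6)/(l + 3)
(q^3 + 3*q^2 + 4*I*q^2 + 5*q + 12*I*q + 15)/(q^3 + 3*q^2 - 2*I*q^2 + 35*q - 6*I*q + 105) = (q - I)/(q - 7*I)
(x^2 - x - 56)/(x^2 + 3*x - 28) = (x - 8)/(x - 4)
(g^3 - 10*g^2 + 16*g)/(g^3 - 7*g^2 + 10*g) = (g - 8)/(g - 5)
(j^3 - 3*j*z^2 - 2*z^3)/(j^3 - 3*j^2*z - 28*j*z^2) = (-j^3 + 3*j*z^2 + 2*z^3)/(j*(-j^2 + 3*j*z + 28*z^2))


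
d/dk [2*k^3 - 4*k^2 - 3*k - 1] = 6*k^2 - 8*k - 3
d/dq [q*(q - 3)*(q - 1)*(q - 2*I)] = 4*q^3 + q^2*(-12 - 6*I) + q*(6 + 16*I) - 6*I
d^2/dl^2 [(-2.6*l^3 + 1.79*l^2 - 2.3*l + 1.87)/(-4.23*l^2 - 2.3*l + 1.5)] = (-5.6843418860808e-14*l^5 - 5.6843418860808e-14*l^4 + 177.63916*l^3 - 322.723638*l^2 + 13.50162*l - 35.6999)/(75.686967*l^6 + 123.46101*l^5 - 13.38795*l^4 - 75.394*l^3 + 4.74750000000001*l^2 + 15.525*l - 3.375)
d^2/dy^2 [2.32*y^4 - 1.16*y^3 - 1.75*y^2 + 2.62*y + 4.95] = 27.84*y^2 - 6.96*y - 3.5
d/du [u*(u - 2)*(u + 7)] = 3*u^2 + 10*u - 14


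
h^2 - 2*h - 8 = (h - 4)*(h + 2)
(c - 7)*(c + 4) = c^2 - 3*c - 28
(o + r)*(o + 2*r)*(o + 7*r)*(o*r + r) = o^4*r + 10*o^3*r^2 + o^3*r + 23*o^2*r^3 + 10*o^2*r^2 + 14*o*r^4 + 23*o*r^3 + 14*r^4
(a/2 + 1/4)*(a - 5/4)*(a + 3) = a^3/2 + 9*a^2/8 - 23*a/16 - 15/16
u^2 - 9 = (u - 3)*(u + 3)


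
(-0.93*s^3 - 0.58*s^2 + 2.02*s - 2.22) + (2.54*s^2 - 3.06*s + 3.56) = -0.93*s^3 + 1.96*s^2 - 1.04*s + 1.34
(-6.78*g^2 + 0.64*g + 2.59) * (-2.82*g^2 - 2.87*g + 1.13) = 19.1196*g^4 + 17.6538*g^3 - 16.802*g^2 - 6.7101*g + 2.9267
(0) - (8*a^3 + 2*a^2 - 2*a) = -8*a^3 - 2*a^2 + 2*a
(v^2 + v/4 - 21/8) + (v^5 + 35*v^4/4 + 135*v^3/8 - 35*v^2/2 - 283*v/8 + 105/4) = v^5 + 35*v^4/4 + 135*v^3/8 - 33*v^2/2 - 281*v/8 + 189/8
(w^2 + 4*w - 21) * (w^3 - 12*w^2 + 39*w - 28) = w^5 - 8*w^4 - 30*w^3 + 380*w^2 - 931*w + 588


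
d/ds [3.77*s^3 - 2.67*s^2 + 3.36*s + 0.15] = 11.31*s^2 - 5.34*s + 3.36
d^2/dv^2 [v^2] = 2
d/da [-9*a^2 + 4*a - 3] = 4 - 18*a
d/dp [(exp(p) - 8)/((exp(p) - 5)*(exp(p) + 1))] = (-exp(2*p) + 16*exp(p) - 37)*exp(p)/(exp(4*p) - 8*exp(3*p) + 6*exp(2*p) + 40*exp(p) + 25)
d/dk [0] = 0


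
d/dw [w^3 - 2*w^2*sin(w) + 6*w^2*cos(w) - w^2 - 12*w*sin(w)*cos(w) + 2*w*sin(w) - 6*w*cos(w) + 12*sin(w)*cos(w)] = -6*w^2*sin(w) - 2*w^2*cos(w) + 3*w^2 + 2*w*sin(w) + 14*w*cos(w) - 12*w*cos(2*w) - 2*w + 2*sin(w) - 6*sin(2*w) - 6*cos(w) + 12*cos(2*w)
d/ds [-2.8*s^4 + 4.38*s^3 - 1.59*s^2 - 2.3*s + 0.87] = -11.2*s^3 + 13.14*s^2 - 3.18*s - 2.3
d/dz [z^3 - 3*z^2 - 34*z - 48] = 3*z^2 - 6*z - 34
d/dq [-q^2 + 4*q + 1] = 4 - 2*q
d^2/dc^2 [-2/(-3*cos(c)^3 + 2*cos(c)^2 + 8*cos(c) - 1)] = 128*((-23*cos(c) - 16*cos(2*c) + 27*cos(3*c))*(-23*cos(c) - 4*cos(2*c) + 3*cos(3*c))/16 + 2*(-9*cos(c)^2 + 4*cos(c) + 8)^2*sin(c)^2)/(-23*cos(c) - 4*cos(2*c) + 3*cos(3*c))^3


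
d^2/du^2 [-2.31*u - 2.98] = 0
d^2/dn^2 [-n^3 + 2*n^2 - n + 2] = 4 - 6*n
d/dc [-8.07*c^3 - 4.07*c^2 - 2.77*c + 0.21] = -24.21*c^2 - 8.14*c - 2.77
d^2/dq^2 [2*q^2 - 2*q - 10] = 4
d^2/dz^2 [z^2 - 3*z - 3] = 2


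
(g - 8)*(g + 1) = g^2 - 7*g - 8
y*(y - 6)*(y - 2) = y^3 - 8*y^2 + 12*y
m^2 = m^2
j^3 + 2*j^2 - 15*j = j*(j - 3)*(j + 5)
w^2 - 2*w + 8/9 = (w - 4/3)*(w - 2/3)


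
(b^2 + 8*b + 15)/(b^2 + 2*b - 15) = (b + 3)/(b - 3)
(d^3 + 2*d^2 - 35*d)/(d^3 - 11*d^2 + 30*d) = (d + 7)/(d - 6)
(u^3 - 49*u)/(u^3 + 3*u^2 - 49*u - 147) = u/(u + 3)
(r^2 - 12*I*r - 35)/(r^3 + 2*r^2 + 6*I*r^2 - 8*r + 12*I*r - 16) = (r^2 - 12*I*r - 35)/(r^3 + r^2*(2 + 6*I) + r*(-8 + 12*I) - 16)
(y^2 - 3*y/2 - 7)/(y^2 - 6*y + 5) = (y^2 - 3*y/2 - 7)/(y^2 - 6*y + 5)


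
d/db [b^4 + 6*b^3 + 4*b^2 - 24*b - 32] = 4*b^3 + 18*b^2 + 8*b - 24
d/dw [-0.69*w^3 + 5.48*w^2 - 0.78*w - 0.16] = -2.07*w^2 + 10.96*w - 0.78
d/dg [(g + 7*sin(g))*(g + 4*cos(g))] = -(g + 7*sin(g))*(4*sin(g) - 1) + (g + 4*cos(g))*(7*cos(g) + 1)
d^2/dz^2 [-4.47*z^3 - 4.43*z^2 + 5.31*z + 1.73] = -26.82*z - 8.86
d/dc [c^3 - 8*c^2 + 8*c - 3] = 3*c^2 - 16*c + 8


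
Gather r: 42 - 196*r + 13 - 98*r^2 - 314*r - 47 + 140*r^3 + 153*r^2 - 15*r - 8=140*r^3 + 55*r^2 - 525*r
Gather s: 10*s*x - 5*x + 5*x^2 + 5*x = 10*s*x + 5*x^2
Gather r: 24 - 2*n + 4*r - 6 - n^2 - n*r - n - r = -n^2 - 3*n + r*(3 - n) + 18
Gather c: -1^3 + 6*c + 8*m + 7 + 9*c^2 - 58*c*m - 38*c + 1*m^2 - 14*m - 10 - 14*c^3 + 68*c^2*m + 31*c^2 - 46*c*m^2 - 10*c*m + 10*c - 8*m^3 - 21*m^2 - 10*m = -14*c^3 + c^2*(68*m + 40) + c*(-46*m^2 - 68*m - 22) - 8*m^3 - 20*m^2 - 16*m - 4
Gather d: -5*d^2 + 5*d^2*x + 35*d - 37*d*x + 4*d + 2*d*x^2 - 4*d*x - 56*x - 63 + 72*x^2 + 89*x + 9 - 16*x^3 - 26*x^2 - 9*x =d^2*(5*x - 5) + d*(2*x^2 - 41*x + 39) - 16*x^3 + 46*x^2 + 24*x - 54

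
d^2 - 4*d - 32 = (d - 8)*(d + 4)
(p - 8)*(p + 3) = p^2 - 5*p - 24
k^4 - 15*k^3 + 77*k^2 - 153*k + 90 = (k - 6)*(k - 5)*(k - 3)*(k - 1)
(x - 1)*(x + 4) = x^2 + 3*x - 4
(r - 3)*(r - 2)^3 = r^4 - 9*r^3 + 30*r^2 - 44*r + 24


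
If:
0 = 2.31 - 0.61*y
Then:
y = 3.79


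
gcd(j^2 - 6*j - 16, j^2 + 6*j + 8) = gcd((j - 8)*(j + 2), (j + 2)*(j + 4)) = j + 2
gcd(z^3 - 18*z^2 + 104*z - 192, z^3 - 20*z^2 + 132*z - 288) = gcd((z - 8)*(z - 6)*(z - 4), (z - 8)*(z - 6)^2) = z^2 - 14*z + 48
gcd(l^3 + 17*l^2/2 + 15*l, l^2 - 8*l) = l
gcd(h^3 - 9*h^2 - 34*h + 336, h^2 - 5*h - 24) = h - 8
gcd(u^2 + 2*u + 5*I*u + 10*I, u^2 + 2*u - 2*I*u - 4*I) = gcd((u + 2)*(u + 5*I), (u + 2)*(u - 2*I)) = u + 2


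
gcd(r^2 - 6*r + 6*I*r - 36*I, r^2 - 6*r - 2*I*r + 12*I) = r - 6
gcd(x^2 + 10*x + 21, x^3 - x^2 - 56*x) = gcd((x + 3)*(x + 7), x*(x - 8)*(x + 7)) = x + 7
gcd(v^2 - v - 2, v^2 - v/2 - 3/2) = v + 1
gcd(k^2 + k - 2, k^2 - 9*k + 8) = k - 1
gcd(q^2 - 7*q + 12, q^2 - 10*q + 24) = q - 4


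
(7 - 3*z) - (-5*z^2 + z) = 5*z^2 - 4*z + 7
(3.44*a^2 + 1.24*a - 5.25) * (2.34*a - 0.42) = 8.0496*a^3 + 1.4568*a^2 - 12.8058*a + 2.205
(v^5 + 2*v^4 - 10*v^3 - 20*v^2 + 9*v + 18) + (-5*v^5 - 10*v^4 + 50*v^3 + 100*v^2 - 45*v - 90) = -4*v^5 - 8*v^4 + 40*v^3 + 80*v^2 - 36*v - 72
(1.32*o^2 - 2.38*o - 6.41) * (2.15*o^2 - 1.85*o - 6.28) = 2.838*o^4 - 7.559*o^3 - 17.6681*o^2 + 26.8049*o + 40.2548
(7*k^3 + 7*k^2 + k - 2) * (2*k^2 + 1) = 14*k^5 + 14*k^4 + 9*k^3 + 3*k^2 + k - 2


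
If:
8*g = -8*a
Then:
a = -g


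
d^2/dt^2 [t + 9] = 0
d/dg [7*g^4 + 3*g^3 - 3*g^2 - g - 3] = 28*g^3 + 9*g^2 - 6*g - 1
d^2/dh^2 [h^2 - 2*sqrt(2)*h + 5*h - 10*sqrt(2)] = 2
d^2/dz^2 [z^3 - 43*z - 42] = 6*z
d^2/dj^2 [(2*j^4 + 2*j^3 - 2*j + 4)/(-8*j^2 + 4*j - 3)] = 4*(-64*j^6 + 96*j^5 - 120*j^4 + 168*j^3 - 402*j^2 + 93*j + 28)/(512*j^6 - 768*j^5 + 960*j^4 - 640*j^3 + 360*j^2 - 108*j + 27)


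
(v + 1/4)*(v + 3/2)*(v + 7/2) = v^3 + 21*v^2/4 + 13*v/2 + 21/16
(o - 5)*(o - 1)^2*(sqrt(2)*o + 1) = sqrt(2)*o^4 - 7*sqrt(2)*o^3 + o^3 - 7*o^2 + 11*sqrt(2)*o^2 - 5*sqrt(2)*o + 11*o - 5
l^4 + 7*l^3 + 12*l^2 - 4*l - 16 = (l - 1)*(l + 2)^2*(l + 4)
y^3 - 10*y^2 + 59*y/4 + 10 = (y - 8)*(y - 5/2)*(y + 1/2)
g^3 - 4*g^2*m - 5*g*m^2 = g*(g - 5*m)*(g + m)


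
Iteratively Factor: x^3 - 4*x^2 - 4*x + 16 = (x - 4)*(x^2 - 4) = (x - 4)*(x + 2)*(x - 2)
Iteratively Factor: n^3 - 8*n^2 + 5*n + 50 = (n - 5)*(n^2 - 3*n - 10) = (n - 5)^2*(n + 2)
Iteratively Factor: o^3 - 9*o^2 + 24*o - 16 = (o - 1)*(o^2 - 8*o + 16) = (o - 4)*(o - 1)*(o - 4)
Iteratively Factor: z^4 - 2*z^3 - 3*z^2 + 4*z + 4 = (z + 1)*(z^3 - 3*z^2 + 4) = (z - 2)*(z + 1)*(z^2 - z - 2) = (z - 2)*(z + 1)^2*(z - 2)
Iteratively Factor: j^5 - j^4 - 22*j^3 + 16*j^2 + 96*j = (j - 3)*(j^4 + 2*j^3 - 16*j^2 - 32*j) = (j - 3)*(j + 2)*(j^3 - 16*j) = j*(j - 3)*(j + 2)*(j^2 - 16) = j*(j - 3)*(j + 2)*(j + 4)*(j - 4)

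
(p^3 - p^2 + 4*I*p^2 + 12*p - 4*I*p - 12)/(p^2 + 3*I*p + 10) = (p^2 + p*(-1 + 6*I) - 6*I)/(p + 5*I)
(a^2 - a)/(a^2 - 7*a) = (a - 1)/(a - 7)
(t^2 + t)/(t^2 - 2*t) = (t + 1)/(t - 2)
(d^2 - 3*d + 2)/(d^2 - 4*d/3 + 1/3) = 3*(d - 2)/(3*d - 1)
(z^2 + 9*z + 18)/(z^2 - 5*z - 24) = (z + 6)/(z - 8)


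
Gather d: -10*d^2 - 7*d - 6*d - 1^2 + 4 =-10*d^2 - 13*d + 3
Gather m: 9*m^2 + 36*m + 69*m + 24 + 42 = 9*m^2 + 105*m + 66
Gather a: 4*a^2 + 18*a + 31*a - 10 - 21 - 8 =4*a^2 + 49*a - 39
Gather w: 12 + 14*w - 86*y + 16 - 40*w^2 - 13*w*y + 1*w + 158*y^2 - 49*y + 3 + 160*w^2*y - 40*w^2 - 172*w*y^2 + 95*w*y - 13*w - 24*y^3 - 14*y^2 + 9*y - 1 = w^2*(160*y - 80) + w*(-172*y^2 + 82*y + 2) - 24*y^3 + 144*y^2 - 126*y + 30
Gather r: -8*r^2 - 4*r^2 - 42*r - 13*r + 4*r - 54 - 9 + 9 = -12*r^2 - 51*r - 54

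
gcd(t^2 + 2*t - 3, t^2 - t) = t - 1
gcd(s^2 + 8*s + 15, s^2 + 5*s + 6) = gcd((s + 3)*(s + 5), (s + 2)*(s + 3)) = s + 3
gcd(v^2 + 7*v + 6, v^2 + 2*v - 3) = 1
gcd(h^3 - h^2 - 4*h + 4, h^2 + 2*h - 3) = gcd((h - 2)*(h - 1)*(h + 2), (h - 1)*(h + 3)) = h - 1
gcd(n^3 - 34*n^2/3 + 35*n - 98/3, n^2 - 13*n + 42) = n - 7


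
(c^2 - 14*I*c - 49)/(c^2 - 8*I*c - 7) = (c - 7*I)/(c - I)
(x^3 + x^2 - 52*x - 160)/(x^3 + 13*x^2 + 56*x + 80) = (x - 8)/(x + 4)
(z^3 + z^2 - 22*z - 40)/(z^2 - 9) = (z^3 + z^2 - 22*z - 40)/(z^2 - 9)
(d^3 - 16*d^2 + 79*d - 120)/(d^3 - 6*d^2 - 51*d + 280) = (d - 3)/(d + 7)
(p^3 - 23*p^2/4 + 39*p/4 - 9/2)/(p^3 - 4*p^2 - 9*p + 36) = (p^2 - 11*p/4 + 3/2)/(p^2 - p - 12)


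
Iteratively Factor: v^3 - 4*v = (v - 2)*(v^2 + 2*v) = (v - 2)*(v + 2)*(v)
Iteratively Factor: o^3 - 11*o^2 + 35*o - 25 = (o - 1)*(o^2 - 10*o + 25) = (o - 5)*(o - 1)*(o - 5)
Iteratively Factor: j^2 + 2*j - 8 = (j + 4)*(j - 2)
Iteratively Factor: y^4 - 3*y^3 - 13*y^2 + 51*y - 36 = (y - 3)*(y^3 - 13*y + 12) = (y - 3)*(y + 4)*(y^2 - 4*y + 3) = (y - 3)^2*(y + 4)*(y - 1)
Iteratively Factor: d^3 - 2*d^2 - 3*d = (d + 1)*(d^2 - 3*d) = (d - 3)*(d + 1)*(d)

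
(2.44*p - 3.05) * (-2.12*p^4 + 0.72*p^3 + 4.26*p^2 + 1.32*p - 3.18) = -5.1728*p^5 + 8.2228*p^4 + 8.1984*p^3 - 9.7722*p^2 - 11.7852*p + 9.699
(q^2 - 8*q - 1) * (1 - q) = -q^3 + 9*q^2 - 7*q - 1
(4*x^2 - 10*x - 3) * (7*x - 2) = 28*x^3 - 78*x^2 - x + 6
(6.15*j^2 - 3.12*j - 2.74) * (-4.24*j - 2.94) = -26.076*j^3 - 4.8522*j^2 + 20.7904*j + 8.0556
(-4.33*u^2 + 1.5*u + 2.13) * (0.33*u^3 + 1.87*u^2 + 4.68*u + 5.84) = -1.4289*u^5 - 7.6021*u^4 - 16.7565*u^3 - 14.2841*u^2 + 18.7284*u + 12.4392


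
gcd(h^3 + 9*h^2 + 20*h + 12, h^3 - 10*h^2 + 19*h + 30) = h + 1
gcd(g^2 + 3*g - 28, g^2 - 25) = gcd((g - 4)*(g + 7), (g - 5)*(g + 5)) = 1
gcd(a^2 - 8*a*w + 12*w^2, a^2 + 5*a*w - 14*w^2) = -a + 2*w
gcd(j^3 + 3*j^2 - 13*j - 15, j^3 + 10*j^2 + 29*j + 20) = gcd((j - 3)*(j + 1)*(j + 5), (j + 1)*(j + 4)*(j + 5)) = j^2 + 6*j + 5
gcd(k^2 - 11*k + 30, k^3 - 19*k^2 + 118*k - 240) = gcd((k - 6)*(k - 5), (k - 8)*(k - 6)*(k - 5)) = k^2 - 11*k + 30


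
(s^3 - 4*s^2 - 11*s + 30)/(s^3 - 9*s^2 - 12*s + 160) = (s^2 + s - 6)/(s^2 - 4*s - 32)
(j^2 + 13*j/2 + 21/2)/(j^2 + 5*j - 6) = (2*j^2 + 13*j + 21)/(2*(j^2 + 5*j - 6))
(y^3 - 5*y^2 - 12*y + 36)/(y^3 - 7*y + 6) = (y - 6)/(y - 1)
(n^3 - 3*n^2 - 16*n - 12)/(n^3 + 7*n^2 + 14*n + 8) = (n - 6)/(n + 4)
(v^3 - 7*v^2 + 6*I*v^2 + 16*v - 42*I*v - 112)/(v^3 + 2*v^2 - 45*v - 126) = (v^2 + 6*I*v + 16)/(v^2 + 9*v + 18)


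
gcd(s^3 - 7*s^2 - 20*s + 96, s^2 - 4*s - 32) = s^2 - 4*s - 32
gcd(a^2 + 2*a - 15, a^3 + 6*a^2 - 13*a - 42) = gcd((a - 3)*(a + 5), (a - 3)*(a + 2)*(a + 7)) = a - 3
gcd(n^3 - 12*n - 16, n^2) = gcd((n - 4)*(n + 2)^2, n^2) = 1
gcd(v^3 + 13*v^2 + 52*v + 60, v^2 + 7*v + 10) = v^2 + 7*v + 10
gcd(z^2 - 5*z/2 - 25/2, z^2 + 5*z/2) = z + 5/2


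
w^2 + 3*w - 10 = (w - 2)*(w + 5)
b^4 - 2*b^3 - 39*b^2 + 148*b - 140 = (b - 5)*(b - 2)^2*(b + 7)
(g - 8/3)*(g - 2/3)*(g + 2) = g^3 - 4*g^2/3 - 44*g/9 + 32/9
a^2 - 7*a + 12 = (a - 4)*(a - 3)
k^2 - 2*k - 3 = (k - 3)*(k + 1)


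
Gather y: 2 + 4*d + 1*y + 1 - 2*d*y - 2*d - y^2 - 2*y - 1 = 2*d - y^2 + y*(-2*d - 1) + 2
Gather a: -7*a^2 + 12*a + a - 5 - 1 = -7*a^2 + 13*a - 6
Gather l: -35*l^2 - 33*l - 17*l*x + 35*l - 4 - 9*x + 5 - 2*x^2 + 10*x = -35*l^2 + l*(2 - 17*x) - 2*x^2 + x + 1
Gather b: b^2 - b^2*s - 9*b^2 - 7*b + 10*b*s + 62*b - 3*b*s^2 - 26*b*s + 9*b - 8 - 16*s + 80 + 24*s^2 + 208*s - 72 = b^2*(-s - 8) + b*(-3*s^2 - 16*s + 64) + 24*s^2 + 192*s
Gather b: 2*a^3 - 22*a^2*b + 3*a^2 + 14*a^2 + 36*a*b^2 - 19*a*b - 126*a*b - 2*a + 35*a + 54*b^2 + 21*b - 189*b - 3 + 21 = 2*a^3 + 17*a^2 + 33*a + b^2*(36*a + 54) + b*(-22*a^2 - 145*a - 168) + 18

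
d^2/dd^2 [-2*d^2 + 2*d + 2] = -4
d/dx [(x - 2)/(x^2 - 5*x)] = (-x^2 + 4*x - 10)/(x^2*(x^2 - 10*x + 25))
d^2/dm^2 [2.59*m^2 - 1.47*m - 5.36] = 5.18000000000000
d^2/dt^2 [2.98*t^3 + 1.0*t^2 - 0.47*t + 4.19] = 17.88*t + 2.0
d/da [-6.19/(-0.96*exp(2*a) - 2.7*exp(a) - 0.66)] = (-11.8848*exp(a) - 16.713)*exp(a)/(0.96*exp(2*a) + 2.7*exp(a) + 0.66)^2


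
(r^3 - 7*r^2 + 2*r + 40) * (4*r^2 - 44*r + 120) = 4*r^5 - 72*r^4 + 436*r^3 - 768*r^2 - 1520*r + 4800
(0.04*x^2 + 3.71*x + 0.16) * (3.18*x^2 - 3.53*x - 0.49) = 0.1272*x^4 + 11.6566*x^3 - 12.6071*x^2 - 2.3827*x - 0.0784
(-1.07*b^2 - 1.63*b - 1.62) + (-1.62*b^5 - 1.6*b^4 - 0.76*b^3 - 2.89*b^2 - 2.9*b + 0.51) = -1.62*b^5 - 1.6*b^4 - 0.76*b^3 - 3.96*b^2 - 4.53*b - 1.11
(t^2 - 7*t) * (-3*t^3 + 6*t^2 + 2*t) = -3*t^5 + 27*t^4 - 40*t^3 - 14*t^2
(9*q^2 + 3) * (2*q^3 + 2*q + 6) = 18*q^5 + 24*q^3 + 54*q^2 + 6*q + 18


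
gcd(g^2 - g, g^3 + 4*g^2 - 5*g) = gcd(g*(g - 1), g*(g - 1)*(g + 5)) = g^2 - g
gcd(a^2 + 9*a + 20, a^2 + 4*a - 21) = 1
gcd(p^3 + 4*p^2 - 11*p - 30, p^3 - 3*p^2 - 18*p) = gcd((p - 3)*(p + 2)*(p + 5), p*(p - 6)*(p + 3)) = 1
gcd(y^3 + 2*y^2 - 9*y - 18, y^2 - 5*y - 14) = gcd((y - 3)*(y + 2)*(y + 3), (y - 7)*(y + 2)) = y + 2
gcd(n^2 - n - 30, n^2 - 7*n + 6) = n - 6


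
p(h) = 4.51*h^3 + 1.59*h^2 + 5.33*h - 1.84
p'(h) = 13.53*h^2 + 3.18*h + 5.33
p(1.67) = 32.50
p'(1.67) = 48.37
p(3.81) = 290.98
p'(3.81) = 213.85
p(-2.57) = -81.59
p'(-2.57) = 86.52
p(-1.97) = -40.65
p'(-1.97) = 51.57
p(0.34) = 0.33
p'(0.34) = 7.98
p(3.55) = 238.89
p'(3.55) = 187.13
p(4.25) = 395.74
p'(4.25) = 263.23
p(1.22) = 15.22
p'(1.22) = 29.35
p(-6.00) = -950.74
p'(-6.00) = 473.33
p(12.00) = 8084.36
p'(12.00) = 1991.81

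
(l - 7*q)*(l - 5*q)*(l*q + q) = l^3*q - 12*l^2*q^2 + l^2*q + 35*l*q^3 - 12*l*q^2 + 35*q^3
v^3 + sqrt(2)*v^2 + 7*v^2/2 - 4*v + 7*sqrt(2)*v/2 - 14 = (v + 7/2)*(v - sqrt(2))*(v + 2*sqrt(2))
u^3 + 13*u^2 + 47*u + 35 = (u + 1)*(u + 5)*(u + 7)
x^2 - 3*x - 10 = (x - 5)*(x + 2)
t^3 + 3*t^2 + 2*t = t*(t + 1)*(t + 2)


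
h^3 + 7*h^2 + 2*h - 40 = (h - 2)*(h + 4)*(h + 5)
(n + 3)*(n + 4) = n^2 + 7*n + 12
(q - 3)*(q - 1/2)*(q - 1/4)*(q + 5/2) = q^4 - 5*q^3/4 - 7*q^2 + 89*q/16 - 15/16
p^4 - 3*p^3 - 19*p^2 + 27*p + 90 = (p - 5)*(p - 3)*(p + 2)*(p + 3)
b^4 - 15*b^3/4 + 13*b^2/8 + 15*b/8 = b*(b - 3)*(b - 5/4)*(b + 1/2)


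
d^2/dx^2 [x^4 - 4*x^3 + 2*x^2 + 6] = 12*x^2 - 24*x + 4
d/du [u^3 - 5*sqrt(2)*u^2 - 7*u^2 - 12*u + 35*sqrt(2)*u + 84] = 3*u^2 - 10*sqrt(2)*u - 14*u - 12 + 35*sqrt(2)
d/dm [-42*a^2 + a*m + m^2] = a + 2*m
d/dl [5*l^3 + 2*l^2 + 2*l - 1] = 15*l^2 + 4*l + 2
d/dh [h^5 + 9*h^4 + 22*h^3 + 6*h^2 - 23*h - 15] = 5*h^4 + 36*h^3 + 66*h^2 + 12*h - 23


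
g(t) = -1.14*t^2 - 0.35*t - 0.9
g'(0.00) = -0.35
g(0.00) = -0.90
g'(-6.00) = 13.33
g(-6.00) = -39.84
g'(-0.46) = 0.70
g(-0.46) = -0.98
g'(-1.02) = 1.98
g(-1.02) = -1.73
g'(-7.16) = 15.97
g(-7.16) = -56.84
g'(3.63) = -8.63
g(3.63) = -17.19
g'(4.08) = -9.65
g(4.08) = -21.30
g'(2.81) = -6.76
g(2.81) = -10.89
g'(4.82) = -11.34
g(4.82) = -29.07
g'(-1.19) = 2.36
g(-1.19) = -2.10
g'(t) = -2.28*t - 0.35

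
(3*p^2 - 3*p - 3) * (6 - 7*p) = -21*p^3 + 39*p^2 + 3*p - 18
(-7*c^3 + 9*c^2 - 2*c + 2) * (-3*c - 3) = 21*c^4 - 6*c^3 - 21*c^2 - 6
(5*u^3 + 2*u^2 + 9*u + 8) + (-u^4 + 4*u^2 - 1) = -u^4 + 5*u^3 + 6*u^2 + 9*u + 7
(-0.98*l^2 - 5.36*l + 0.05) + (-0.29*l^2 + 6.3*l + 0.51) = -1.27*l^2 + 0.94*l + 0.56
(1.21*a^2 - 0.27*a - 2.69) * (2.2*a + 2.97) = 2.662*a^3 + 2.9997*a^2 - 6.7199*a - 7.9893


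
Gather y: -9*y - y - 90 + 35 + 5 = -10*y - 50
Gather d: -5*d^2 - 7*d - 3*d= -5*d^2 - 10*d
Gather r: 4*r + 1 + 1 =4*r + 2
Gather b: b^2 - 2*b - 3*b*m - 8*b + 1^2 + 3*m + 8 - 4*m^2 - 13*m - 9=b^2 + b*(-3*m - 10) - 4*m^2 - 10*m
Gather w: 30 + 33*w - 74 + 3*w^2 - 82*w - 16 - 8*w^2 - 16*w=-5*w^2 - 65*w - 60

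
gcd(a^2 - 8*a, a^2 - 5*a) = a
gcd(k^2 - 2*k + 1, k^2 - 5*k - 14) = 1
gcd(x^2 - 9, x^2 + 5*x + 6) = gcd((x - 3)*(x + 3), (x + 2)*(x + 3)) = x + 3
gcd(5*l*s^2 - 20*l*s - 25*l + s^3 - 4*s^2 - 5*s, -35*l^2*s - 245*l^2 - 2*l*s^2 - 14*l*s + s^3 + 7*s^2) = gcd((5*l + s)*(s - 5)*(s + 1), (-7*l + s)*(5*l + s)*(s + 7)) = 5*l + s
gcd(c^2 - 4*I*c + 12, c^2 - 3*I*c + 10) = c + 2*I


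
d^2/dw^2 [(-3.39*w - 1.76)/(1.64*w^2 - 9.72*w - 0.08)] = ((3.28*w - 9.72)*(3.39*w + 1.76)*(6.56*w - 19.44) + (33.3576*w - 60.1288)*(-1.64*w^2 + 9.72*w + 0.08))/(-1.64*w^2 + 9.72*w + 0.08)^3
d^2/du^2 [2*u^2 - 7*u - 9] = 4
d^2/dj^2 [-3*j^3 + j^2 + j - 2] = 2 - 18*j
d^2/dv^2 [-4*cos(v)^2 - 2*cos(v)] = 2*cos(v) + 8*cos(2*v)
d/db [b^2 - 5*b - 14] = 2*b - 5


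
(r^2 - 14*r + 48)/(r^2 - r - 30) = (r - 8)/(r + 5)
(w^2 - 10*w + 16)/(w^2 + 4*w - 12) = (w - 8)/(w + 6)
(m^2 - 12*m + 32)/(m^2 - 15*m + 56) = (m - 4)/(m - 7)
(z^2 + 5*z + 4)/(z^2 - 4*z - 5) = (z + 4)/(z - 5)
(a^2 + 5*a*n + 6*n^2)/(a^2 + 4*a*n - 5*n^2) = (a^2 + 5*a*n + 6*n^2)/(a^2 + 4*a*n - 5*n^2)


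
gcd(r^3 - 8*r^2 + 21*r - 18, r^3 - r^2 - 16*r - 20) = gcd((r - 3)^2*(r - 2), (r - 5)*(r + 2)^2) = 1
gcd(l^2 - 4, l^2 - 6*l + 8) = l - 2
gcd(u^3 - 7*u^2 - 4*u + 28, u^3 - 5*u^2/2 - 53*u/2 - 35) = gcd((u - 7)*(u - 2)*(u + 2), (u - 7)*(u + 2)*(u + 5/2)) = u^2 - 5*u - 14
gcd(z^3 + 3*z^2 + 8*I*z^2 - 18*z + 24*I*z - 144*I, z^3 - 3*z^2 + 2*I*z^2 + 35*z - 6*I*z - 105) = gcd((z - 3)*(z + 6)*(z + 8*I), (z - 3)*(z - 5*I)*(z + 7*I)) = z - 3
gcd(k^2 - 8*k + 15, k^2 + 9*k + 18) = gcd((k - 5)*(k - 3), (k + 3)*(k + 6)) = 1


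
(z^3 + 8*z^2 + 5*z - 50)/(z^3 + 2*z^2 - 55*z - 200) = (z - 2)/(z - 8)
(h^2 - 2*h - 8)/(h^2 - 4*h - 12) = (h - 4)/(h - 6)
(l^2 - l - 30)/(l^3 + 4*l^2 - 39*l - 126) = (l + 5)/(l^2 + 10*l + 21)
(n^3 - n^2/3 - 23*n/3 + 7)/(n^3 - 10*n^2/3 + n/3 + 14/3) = (n^2 + 2*n - 3)/(n^2 - n - 2)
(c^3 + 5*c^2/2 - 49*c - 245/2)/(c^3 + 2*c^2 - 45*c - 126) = (2*c^2 + 19*c + 35)/(2*(c^2 + 9*c + 18))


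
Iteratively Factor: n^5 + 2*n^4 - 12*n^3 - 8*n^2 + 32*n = (n + 4)*(n^4 - 2*n^3 - 4*n^2 + 8*n) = n*(n + 4)*(n^3 - 2*n^2 - 4*n + 8) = n*(n - 2)*(n + 4)*(n^2 - 4) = n*(n - 2)^2*(n + 4)*(n + 2)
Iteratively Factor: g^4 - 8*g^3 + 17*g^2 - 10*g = (g - 2)*(g^3 - 6*g^2 + 5*g) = (g - 5)*(g - 2)*(g^2 - g) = g*(g - 5)*(g - 2)*(g - 1)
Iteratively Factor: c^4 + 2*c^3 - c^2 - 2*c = (c + 2)*(c^3 - c) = (c + 1)*(c + 2)*(c^2 - c) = c*(c + 1)*(c + 2)*(c - 1)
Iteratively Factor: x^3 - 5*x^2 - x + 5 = (x - 5)*(x^2 - 1) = (x - 5)*(x + 1)*(x - 1)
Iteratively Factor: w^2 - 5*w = (w - 5)*(w)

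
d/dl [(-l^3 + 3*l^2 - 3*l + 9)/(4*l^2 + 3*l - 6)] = (-4*l^4 - 6*l^3 + 39*l^2 - 108*l - 9)/(16*l^4 + 24*l^3 - 39*l^2 - 36*l + 36)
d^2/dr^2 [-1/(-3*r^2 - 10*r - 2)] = 2*(-9*r^2 - 30*r + 4*(3*r + 5)^2 - 6)/(3*r^2 + 10*r + 2)^3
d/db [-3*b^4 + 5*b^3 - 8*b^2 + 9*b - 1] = -12*b^3 + 15*b^2 - 16*b + 9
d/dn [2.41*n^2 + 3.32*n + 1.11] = 4.82*n + 3.32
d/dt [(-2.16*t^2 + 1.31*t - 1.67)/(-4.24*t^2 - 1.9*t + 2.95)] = (9.6584*t^2 - 26.9056*t + 0.691500000000001)/(17.9776*t^4 + 16.112*t^3 - 21.406*t^2 - 11.21*t + 8.7025)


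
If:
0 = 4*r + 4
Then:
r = -1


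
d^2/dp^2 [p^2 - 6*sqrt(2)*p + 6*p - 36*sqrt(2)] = 2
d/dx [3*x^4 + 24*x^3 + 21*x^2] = 6*x*(2*x^2 + 12*x + 7)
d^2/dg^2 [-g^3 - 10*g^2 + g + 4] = -6*g - 20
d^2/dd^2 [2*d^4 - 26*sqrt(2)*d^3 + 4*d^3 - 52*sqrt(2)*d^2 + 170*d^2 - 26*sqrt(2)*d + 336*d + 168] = 24*d^2 - 156*sqrt(2)*d + 24*d - 104*sqrt(2) + 340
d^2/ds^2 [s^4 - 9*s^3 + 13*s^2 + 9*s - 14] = 12*s^2 - 54*s + 26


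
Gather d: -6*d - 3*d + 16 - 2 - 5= 9 - 9*d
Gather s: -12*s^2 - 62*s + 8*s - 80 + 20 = -12*s^2 - 54*s - 60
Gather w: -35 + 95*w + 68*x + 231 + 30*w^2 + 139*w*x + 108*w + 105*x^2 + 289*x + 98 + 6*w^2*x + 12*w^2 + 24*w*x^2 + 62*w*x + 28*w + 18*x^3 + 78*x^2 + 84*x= w^2*(6*x + 42) + w*(24*x^2 + 201*x + 231) + 18*x^3 + 183*x^2 + 441*x + 294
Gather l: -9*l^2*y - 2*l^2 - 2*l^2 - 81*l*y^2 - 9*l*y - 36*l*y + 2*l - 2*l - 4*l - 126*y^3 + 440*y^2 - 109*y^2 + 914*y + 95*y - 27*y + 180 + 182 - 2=l^2*(-9*y - 4) + l*(-81*y^2 - 45*y - 4) - 126*y^3 + 331*y^2 + 982*y + 360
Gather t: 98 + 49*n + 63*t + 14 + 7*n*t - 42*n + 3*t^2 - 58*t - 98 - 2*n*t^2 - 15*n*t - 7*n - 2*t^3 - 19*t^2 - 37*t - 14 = -2*t^3 + t^2*(-2*n - 16) + t*(-8*n - 32)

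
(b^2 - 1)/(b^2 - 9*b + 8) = (b + 1)/(b - 8)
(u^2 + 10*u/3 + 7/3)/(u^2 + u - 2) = (u^2 + 10*u/3 + 7/3)/(u^2 + u - 2)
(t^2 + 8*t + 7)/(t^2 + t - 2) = (t^2 + 8*t + 7)/(t^2 + t - 2)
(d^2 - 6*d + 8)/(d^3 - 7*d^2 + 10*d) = (d - 4)/(d*(d - 5))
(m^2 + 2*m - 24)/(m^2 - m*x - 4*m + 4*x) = (-m - 6)/(-m + x)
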